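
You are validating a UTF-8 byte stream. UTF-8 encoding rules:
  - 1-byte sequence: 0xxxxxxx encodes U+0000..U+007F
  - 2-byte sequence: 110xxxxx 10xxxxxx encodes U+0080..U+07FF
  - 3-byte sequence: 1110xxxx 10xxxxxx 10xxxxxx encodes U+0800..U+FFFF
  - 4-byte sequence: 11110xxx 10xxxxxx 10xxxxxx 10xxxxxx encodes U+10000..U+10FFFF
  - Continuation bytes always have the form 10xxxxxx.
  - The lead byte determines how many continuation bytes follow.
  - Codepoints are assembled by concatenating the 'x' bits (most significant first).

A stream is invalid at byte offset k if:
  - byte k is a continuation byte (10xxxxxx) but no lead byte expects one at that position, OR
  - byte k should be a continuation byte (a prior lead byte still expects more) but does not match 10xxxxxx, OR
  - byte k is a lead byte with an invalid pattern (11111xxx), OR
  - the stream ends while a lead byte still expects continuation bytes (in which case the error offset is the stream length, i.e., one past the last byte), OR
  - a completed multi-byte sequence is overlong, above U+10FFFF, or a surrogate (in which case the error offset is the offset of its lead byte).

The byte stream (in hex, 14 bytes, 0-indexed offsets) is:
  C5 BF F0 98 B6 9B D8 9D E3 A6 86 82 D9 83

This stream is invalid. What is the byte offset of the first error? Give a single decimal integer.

Byte[0]=C5: 2-byte lead, need 1 cont bytes. acc=0x5
Byte[1]=BF: continuation. acc=(acc<<6)|0x3F=0x17F
Completed: cp=U+017F (starts at byte 0)
Byte[2]=F0: 4-byte lead, need 3 cont bytes. acc=0x0
Byte[3]=98: continuation. acc=(acc<<6)|0x18=0x18
Byte[4]=B6: continuation. acc=(acc<<6)|0x36=0x636
Byte[5]=9B: continuation. acc=(acc<<6)|0x1B=0x18D9B
Completed: cp=U+18D9B (starts at byte 2)
Byte[6]=D8: 2-byte lead, need 1 cont bytes. acc=0x18
Byte[7]=9D: continuation. acc=(acc<<6)|0x1D=0x61D
Completed: cp=U+061D (starts at byte 6)
Byte[8]=E3: 3-byte lead, need 2 cont bytes. acc=0x3
Byte[9]=A6: continuation. acc=(acc<<6)|0x26=0xE6
Byte[10]=86: continuation. acc=(acc<<6)|0x06=0x3986
Completed: cp=U+3986 (starts at byte 8)
Byte[11]=82: INVALID lead byte (not 0xxx/110x/1110/11110)

Answer: 11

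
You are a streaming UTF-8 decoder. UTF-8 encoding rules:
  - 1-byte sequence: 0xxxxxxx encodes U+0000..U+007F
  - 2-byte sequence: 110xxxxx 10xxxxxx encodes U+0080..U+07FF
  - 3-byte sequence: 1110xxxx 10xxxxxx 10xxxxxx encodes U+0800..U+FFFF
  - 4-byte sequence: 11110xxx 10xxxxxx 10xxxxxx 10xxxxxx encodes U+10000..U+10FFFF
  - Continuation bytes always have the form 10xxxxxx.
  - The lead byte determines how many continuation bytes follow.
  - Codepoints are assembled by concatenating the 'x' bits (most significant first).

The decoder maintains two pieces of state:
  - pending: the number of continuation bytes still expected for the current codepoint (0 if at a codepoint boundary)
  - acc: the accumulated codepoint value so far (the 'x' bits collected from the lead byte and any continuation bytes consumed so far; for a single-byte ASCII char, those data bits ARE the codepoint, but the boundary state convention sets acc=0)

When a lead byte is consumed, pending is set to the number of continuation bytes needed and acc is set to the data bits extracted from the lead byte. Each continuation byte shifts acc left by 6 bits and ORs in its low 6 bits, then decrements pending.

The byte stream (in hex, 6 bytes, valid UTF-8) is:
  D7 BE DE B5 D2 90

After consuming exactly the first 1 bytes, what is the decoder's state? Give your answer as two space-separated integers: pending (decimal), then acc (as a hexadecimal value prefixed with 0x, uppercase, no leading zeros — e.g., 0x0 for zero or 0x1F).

Answer: 1 0x17

Derivation:
Byte[0]=D7: 2-byte lead. pending=1, acc=0x17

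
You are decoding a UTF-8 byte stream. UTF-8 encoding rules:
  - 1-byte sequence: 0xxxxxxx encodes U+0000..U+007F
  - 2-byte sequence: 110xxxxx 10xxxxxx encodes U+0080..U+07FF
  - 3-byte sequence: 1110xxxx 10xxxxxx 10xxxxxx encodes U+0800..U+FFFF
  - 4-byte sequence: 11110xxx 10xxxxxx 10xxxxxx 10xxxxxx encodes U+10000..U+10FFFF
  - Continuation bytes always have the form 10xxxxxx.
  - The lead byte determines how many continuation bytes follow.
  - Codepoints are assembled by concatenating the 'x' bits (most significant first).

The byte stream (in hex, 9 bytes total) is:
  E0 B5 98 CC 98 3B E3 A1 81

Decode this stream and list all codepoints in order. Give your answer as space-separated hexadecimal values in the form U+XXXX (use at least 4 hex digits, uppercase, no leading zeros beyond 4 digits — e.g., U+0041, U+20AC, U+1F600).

Byte[0]=E0: 3-byte lead, need 2 cont bytes. acc=0x0
Byte[1]=B5: continuation. acc=(acc<<6)|0x35=0x35
Byte[2]=98: continuation. acc=(acc<<6)|0x18=0xD58
Completed: cp=U+0D58 (starts at byte 0)
Byte[3]=CC: 2-byte lead, need 1 cont bytes. acc=0xC
Byte[4]=98: continuation. acc=(acc<<6)|0x18=0x318
Completed: cp=U+0318 (starts at byte 3)
Byte[5]=3B: 1-byte ASCII. cp=U+003B
Byte[6]=E3: 3-byte lead, need 2 cont bytes. acc=0x3
Byte[7]=A1: continuation. acc=(acc<<6)|0x21=0xE1
Byte[8]=81: continuation. acc=(acc<<6)|0x01=0x3841
Completed: cp=U+3841 (starts at byte 6)

Answer: U+0D58 U+0318 U+003B U+3841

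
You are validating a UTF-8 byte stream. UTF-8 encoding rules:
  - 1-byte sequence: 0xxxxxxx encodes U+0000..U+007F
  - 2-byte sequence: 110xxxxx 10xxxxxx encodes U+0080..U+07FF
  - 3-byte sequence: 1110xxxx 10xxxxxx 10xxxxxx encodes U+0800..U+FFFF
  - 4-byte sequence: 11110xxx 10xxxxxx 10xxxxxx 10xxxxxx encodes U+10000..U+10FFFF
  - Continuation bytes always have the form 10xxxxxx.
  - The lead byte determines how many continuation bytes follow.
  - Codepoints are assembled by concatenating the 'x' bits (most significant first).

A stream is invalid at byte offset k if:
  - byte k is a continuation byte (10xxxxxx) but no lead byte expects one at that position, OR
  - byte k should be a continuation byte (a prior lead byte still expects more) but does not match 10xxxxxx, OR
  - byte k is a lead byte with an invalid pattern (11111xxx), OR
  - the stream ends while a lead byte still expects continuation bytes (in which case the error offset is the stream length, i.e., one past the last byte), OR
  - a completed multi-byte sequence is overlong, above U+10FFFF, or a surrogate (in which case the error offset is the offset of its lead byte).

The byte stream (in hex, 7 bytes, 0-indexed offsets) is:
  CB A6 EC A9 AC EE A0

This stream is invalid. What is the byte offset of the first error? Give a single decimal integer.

Answer: 7

Derivation:
Byte[0]=CB: 2-byte lead, need 1 cont bytes. acc=0xB
Byte[1]=A6: continuation. acc=(acc<<6)|0x26=0x2E6
Completed: cp=U+02E6 (starts at byte 0)
Byte[2]=EC: 3-byte lead, need 2 cont bytes. acc=0xC
Byte[3]=A9: continuation. acc=(acc<<6)|0x29=0x329
Byte[4]=AC: continuation. acc=(acc<<6)|0x2C=0xCA6C
Completed: cp=U+CA6C (starts at byte 2)
Byte[5]=EE: 3-byte lead, need 2 cont bytes. acc=0xE
Byte[6]=A0: continuation. acc=(acc<<6)|0x20=0x3A0
Byte[7]: stream ended, expected continuation. INVALID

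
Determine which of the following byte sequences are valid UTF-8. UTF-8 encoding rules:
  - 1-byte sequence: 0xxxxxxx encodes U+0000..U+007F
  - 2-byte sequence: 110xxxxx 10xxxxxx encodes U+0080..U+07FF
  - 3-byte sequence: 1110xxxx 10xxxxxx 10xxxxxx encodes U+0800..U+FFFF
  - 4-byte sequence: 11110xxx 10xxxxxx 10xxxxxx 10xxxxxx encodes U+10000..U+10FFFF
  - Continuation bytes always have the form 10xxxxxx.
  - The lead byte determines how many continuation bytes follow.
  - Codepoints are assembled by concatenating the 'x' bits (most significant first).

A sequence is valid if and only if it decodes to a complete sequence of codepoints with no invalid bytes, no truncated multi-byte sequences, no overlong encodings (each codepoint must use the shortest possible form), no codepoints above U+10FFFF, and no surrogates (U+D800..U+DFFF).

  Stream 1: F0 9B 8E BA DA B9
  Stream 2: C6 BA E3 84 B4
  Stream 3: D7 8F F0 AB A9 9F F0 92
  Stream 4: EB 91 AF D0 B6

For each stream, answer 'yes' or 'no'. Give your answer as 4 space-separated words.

Answer: yes yes no yes

Derivation:
Stream 1: decodes cleanly. VALID
Stream 2: decodes cleanly. VALID
Stream 3: error at byte offset 8. INVALID
Stream 4: decodes cleanly. VALID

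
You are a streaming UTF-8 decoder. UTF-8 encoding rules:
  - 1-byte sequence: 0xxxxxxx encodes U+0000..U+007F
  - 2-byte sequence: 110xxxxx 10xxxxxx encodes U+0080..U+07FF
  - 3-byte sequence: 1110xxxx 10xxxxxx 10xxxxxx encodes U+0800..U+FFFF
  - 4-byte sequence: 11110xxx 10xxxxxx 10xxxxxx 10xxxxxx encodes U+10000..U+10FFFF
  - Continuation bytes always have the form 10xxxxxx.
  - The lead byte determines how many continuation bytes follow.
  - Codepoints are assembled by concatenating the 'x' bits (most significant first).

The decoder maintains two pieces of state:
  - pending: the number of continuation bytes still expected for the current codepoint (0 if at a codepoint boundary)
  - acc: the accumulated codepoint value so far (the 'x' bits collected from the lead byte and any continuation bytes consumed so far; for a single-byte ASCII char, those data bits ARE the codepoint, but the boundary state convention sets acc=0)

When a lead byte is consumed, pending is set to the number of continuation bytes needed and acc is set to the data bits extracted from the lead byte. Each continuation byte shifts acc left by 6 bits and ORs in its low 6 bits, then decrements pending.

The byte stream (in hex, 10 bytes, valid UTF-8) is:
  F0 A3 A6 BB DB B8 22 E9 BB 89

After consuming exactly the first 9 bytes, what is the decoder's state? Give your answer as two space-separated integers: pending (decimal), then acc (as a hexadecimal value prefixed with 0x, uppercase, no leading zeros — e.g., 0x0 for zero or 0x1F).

Answer: 1 0x27B

Derivation:
Byte[0]=F0: 4-byte lead. pending=3, acc=0x0
Byte[1]=A3: continuation. acc=(acc<<6)|0x23=0x23, pending=2
Byte[2]=A6: continuation. acc=(acc<<6)|0x26=0x8E6, pending=1
Byte[3]=BB: continuation. acc=(acc<<6)|0x3B=0x239BB, pending=0
Byte[4]=DB: 2-byte lead. pending=1, acc=0x1B
Byte[5]=B8: continuation. acc=(acc<<6)|0x38=0x6F8, pending=0
Byte[6]=22: 1-byte. pending=0, acc=0x0
Byte[7]=E9: 3-byte lead. pending=2, acc=0x9
Byte[8]=BB: continuation. acc=(acc<<6)|0x3B=0x27B, pending=1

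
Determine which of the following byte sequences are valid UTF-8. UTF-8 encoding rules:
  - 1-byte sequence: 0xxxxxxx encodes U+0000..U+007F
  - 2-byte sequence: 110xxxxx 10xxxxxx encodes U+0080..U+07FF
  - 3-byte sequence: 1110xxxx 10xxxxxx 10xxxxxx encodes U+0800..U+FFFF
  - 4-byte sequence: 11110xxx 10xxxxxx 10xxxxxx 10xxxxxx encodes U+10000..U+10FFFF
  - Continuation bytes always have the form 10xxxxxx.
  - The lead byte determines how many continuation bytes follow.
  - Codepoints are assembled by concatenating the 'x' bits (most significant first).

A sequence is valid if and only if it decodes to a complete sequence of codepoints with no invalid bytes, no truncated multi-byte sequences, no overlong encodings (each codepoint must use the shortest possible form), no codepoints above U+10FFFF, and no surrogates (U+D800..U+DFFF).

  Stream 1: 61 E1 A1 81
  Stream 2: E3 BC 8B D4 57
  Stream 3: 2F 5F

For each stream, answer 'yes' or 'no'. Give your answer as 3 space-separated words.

Stream 1: decodes cleanly. VALID
Stream 2: error at byte offset 4. INVALID
Stream 3: decodes cleanly. VALID

Answer: yes no yes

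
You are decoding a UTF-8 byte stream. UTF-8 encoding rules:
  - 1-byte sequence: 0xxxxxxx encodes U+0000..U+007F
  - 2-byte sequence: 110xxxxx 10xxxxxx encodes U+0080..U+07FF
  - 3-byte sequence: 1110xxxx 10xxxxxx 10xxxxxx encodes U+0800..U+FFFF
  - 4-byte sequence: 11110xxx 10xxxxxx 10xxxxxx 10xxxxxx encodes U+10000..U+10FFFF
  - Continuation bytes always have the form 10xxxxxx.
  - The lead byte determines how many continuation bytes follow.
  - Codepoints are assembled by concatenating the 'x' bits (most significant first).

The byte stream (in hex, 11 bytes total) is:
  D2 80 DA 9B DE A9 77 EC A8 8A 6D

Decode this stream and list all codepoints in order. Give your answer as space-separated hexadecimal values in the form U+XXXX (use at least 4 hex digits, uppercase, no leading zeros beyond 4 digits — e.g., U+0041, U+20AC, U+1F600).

Answer: U+0480 U+069B U+07A9 U+0077 U+CA0A U+006D

Derivation:
Byte[0]=D2: 2-byte lead, need 1 cont bytes. acc=0x12
Byte[1]=80: continuation. acc=(acc<<6)|0x00=0x480
Completed: cp=U+0480 (starts at byte 0)
Byte[2]=DA: 2-byte lead, need 1 cont bytes. acc=0x1A
Byte[3]=9B: continuation. acc=(acc<<6)|0x1B=0x69B
Completed: cp=U+069B (starts at byte 2)
Byte[4]=DE: 2-byte lead, need 1 cont bytes. acc=0x1E
Byte[5]=A9: continuation. acc=(acc<<6)|0x29=0x7A9
Completed: cp=U+07A9 (starts at byte 4)
Byte[6]=77: 1-byte ASCII. cp=U+0077
Byte[7]=EC: 3-byte lead, need 2 cont bytes. acc=0xC
Byte[8]=A8: continuation. acc=(acc<<6)|0x28=0x328
Byte[9]=8A: continuation. acc=(acc<<6)|0x0A=0xCA0A
Completed: cp=U+CA0A (starts at byte 7)
Byte[10]=6D: 1-byte ASCII. cp=U+006D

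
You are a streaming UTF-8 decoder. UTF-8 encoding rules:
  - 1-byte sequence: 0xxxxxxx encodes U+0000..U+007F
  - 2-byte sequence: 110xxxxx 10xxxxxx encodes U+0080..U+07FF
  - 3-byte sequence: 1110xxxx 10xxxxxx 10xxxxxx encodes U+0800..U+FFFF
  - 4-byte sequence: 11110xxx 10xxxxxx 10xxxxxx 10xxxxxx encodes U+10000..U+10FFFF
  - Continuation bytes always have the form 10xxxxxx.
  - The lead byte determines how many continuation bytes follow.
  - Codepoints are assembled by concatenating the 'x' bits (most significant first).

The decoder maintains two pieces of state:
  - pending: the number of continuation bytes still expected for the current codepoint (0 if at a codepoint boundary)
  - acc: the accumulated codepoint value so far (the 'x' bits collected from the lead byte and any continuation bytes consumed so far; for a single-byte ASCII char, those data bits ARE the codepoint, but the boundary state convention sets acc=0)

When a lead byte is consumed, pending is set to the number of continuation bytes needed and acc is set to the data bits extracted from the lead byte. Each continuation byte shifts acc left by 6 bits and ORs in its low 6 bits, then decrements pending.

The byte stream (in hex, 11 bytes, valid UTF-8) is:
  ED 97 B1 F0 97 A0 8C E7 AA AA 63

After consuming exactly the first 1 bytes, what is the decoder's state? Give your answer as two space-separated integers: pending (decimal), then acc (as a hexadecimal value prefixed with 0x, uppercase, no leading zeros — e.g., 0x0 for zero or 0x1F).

Byte[0]=ED: 3-byte lead. pending=2, acc=0xD

Answer: 2 0xD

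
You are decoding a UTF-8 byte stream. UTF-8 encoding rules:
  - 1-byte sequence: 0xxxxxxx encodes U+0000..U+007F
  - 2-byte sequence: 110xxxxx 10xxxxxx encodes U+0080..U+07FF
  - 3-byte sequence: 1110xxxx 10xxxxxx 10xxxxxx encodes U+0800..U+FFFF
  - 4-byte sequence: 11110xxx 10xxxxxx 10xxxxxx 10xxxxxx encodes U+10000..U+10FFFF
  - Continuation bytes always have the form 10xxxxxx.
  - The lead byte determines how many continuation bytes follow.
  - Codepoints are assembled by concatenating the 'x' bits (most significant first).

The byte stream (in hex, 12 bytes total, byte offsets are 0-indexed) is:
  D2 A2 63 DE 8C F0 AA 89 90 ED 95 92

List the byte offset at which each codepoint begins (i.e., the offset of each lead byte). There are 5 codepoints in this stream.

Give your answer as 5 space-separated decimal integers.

Byte[0]=D2: 2-byte lead, need 1 cont bytes. acc=0x12
Byte[1]=A2: continuation. acc=(acc<<6)|0x22=0x4A2
Completed: cp=U+04A2 (starts at byte 0)
Byte[2]=63: 1-byte ASCII. cp=U+0063
Byte[3]=DE: 2-byte lead, need 1 cont bytes. acc=0x1E
Byte[4]=8C: continuation. acc=(acc<<6)|0x0C=0x78C
Completed: cp=U+078C (starts at byte 3)
Byte[5]=F0: 4-byte lead, need 3 cont bytes. acc=0x0
Byte[6]=AA: continuation. acc=(acc<<6)|0x2A=0x2A
Byte[7]=89: continuation. acc=(acc<<6)|0x09=0xA89
Byte[8]=90: continuation. acc=(acc<<6)|0x10=0x2A250
Completed: cp=U+2A250 (starts at byte 5)
Byte[9]=ED: 3-byte lead, need 2 cont bytes. acc=0xD
Byte[10]=95: continuation. acc=(acc<<6)|0x15=0x355
Byte[11]=92: continuation. acc=(acc<<6)|0x12=0xD552
Completed: cp=U+D552 (starts at byte 9)

Answer: 0 2 3 5 9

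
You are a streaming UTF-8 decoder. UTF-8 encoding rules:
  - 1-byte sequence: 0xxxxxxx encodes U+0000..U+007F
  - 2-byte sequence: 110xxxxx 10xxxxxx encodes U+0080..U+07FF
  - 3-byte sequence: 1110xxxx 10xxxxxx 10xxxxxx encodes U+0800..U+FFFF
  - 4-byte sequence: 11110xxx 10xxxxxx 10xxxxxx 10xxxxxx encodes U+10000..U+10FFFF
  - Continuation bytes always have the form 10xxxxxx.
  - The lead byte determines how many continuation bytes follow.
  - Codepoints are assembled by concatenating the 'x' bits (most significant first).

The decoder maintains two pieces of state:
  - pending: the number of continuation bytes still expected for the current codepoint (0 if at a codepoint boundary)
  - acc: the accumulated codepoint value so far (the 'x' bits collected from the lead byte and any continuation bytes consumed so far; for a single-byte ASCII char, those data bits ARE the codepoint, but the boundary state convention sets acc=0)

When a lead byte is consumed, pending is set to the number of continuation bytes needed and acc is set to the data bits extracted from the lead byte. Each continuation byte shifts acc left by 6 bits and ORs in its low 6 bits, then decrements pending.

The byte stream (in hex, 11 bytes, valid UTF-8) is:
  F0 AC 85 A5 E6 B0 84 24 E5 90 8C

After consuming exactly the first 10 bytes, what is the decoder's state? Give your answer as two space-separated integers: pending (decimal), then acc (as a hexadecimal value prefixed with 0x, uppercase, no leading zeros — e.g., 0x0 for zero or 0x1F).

Answer: 1 0x150

Derivation:
Byte[0]=F0: 4-byte lead. pending=3, acc=0x0
Byte[1]=AC: continuation. acc=(acc<<6)|0x2C=0x2C, pending=2
Byte[2]=85: continuation. acc=(acc<<6)|0x05=0xB05, pending=1
Byte[3]=A5: continuation. acc=(acc<<6)|0x25=0x2C165, pending=0
Byte[4]=E6: 3-byte lead. pending=2, acc=0x6
Byte[5]=B0: continuation. acc=(acc<<6)|0x30=0x1B0, pending=1
Byte[6]=84: continuation. acc=(acc<<6)|0x04=0x6C04, pending=0
Byte[7]=24: 1-byte. pending=0, acc=0x0
Byte[8]=E5: 3-byte lead. pending=2, acc=0x5
Byte[9]=90: continuation. acc=(acc<<6)|0x10=0x150, pending=1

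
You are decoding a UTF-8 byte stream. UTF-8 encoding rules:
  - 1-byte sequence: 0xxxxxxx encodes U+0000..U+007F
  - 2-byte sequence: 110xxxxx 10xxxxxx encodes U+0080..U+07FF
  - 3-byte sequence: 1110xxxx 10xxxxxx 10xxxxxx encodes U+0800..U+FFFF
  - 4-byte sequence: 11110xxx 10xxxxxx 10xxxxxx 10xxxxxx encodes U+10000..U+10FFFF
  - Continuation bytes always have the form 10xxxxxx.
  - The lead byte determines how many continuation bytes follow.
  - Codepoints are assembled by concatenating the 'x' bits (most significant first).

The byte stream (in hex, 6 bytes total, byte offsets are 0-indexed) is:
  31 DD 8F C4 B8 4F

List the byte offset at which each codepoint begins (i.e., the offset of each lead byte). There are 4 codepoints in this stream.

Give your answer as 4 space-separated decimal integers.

Answer: 0 1 3 5

Derivation:
Byte[0]=31: 1-byte ASCII. cp=U+0031
Byte[1]=DD: 2-byte lead, need 1 cont bytes. acc=0x1D
Byte[2]=8F: continuation. acc=(acc<<6)|0x0F=0x74F
Completed: cp=U+074F (starts at byte 1)
Byte[3]=C4: 2-byte lead, need 1 cont bytes. acc=0x4
Byte[4]=B8: continuation. acc=(acc<<6)|0x38=0x138
Completed: cp=U+0138 (starts at byte 3)
Byte[5]=4F: 1-byte ASCII. cp=U+004F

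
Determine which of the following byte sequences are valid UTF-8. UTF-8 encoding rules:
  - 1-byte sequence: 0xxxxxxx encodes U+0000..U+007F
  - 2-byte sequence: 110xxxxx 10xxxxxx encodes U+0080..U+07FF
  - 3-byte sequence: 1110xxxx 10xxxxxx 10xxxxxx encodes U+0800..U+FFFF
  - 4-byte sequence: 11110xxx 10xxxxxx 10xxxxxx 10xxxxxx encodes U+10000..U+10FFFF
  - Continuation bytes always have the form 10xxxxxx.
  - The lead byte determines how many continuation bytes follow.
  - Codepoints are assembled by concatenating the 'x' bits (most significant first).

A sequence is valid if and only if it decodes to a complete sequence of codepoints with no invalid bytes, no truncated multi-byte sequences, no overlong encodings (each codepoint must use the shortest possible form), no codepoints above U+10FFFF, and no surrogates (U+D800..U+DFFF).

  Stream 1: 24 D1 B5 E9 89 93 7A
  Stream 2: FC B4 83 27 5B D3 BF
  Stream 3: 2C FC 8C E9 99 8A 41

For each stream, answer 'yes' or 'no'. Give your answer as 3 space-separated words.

Answer: yes no no

Derivation:
Stream 1: decodes cleanly. VALID
Stream 2: error at byte offset 0. INVALID
Stream 3: error at byte offset 1. INVALID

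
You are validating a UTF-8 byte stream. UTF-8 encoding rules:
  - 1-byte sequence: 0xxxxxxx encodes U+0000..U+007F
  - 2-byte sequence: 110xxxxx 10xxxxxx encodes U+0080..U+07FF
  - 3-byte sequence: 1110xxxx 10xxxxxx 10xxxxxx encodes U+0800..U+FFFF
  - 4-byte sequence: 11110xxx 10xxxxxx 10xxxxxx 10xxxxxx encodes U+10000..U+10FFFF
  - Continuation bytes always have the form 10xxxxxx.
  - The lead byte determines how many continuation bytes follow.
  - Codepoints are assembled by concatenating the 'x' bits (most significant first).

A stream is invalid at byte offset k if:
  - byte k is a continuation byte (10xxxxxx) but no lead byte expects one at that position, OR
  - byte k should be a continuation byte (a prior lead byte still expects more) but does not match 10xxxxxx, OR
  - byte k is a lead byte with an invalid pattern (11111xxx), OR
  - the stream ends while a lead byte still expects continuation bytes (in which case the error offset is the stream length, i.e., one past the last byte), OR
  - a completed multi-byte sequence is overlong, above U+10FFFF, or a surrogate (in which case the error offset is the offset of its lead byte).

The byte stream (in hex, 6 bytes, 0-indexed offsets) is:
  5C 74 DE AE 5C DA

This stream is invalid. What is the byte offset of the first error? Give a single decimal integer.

Answer: 6

Derivation:
Byte[0]=5C: 1-byte ASCII. cp=U+005C
Byte[1]=74: 1-byte ASCII. cp=U+0074
Byte[2]=DE: 2-byte lead, need 1 cont bytes. acc=0x1E
Byte[3]=AE: continuation. acc=(acc<<6)|0x2E=0x7AE
Completed: cp=U+07AE (starts at byte 2)
Byte[4]=5C: 1-byte ASCII. cp=U+005C
Byte[5]=DA: 2-byte lead, need 1 cont bytes. acc=0x1A
Byte[6]: stream ended, expected continuation. INVALID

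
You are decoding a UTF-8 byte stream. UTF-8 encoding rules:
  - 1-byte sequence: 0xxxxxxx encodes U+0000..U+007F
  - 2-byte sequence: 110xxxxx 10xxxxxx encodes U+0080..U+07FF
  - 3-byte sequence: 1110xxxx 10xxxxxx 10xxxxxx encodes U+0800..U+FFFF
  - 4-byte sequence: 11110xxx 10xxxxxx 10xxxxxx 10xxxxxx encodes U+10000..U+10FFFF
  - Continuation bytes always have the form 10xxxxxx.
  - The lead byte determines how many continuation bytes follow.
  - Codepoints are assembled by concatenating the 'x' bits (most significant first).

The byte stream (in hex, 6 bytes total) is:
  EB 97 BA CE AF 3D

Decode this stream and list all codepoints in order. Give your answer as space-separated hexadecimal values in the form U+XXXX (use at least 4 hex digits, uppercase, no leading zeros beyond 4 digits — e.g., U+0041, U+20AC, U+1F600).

Answer: U+B5FA U+03AF U+003D

Derivation:
Byte[0]=EB: 3-byte lead, need 2 cont bytes. acc=0xB
Byte[1]=97: continuation. acc=(acc<<6)|0x17=0x2D7
Byte[2]=BA: continuation. acc=(acc<<6)|0x3A=0xB5FA
Completed: cp=U+B5FA (starts at byte 0)
Byte[3]=CE: 2-byte lead, need 1 cont bytes. acc=0xE
Byte[4]=AF: continuation. acc=(acc<<6)|0x2F=0x3AF
Completed: cp=U+03AF (starts at byte 3)
Byte[5]=3D: 1-byte ASCII. cp=U+003D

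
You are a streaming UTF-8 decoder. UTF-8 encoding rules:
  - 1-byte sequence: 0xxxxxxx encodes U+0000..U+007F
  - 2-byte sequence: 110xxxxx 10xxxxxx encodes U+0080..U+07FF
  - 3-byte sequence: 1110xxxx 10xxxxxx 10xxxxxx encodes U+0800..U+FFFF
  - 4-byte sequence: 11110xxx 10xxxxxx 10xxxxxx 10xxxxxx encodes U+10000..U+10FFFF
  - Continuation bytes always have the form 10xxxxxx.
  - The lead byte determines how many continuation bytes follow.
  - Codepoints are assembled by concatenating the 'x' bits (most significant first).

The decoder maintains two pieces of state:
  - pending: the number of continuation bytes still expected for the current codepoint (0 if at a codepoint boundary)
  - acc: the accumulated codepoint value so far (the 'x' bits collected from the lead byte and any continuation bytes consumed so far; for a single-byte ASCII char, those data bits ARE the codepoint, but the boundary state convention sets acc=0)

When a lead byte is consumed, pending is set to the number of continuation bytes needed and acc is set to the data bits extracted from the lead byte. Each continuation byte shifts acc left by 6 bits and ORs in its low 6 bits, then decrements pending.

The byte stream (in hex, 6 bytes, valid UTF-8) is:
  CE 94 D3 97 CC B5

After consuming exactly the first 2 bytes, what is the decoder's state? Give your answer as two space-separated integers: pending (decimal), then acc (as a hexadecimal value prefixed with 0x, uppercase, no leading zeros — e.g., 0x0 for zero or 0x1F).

Answer: 0 0x394

Derivation:
Byte[0]=CE: 2-byte lead. pending=1, acc=0xE
Byte[1]=94: continuation. acc=(acc<<6)|0x14=0x394, pending=0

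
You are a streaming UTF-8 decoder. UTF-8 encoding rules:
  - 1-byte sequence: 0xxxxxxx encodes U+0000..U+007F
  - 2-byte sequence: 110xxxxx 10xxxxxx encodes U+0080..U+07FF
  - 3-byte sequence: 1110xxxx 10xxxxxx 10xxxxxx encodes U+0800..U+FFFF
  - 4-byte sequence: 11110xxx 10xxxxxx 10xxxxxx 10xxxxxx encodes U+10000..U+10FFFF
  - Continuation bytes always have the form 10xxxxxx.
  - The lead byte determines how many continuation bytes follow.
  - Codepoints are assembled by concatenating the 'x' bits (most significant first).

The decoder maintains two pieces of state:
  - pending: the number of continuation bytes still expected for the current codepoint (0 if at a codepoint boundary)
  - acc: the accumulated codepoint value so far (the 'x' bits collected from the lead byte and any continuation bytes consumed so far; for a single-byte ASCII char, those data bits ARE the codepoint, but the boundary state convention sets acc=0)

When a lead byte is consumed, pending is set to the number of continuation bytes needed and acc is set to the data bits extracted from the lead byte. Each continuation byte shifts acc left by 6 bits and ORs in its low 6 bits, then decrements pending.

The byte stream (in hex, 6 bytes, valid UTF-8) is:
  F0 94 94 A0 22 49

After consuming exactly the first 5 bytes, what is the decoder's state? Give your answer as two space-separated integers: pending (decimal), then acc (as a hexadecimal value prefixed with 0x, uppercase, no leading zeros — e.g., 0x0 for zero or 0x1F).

Answer: 0 0x0

Derivation:
Byte[0]=F0: 4-byte lead. pending=3, acc=0x0
Byte[1]=94: continuation. acc=(acc<<6)|0x14=0x14, pending=2
Byte[2]=94: continuation. acc=(acc<<6)|0x14=0x514, pending=1
Byte[3]=A0: continuation. acc=(acc<<6)|0x20=0x14520, pending=0
Byte[4]=22: 1-byte. pending=0, acc=0x0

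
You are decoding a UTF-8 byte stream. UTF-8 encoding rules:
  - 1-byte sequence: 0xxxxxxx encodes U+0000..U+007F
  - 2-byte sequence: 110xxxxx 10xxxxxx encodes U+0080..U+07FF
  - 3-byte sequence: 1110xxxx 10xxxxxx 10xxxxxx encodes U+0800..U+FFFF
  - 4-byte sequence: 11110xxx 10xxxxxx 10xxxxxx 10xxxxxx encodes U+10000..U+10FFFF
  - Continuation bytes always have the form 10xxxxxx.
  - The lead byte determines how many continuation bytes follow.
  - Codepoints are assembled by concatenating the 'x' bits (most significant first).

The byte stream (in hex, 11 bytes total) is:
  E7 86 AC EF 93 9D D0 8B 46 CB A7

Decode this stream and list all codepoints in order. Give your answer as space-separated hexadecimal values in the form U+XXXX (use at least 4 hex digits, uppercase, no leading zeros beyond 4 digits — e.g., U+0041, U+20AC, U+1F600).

Answer: U+71AC U+F4DD U+040B U+0046 U+02E7

Derivation:
Byte[0]=E7: 3-byte lead, need 2 cont bytes. acc=0x7
Byte[1]=86: continuation. acc=(acc<<6)|0x06=0x1C6
Byte[2]=AC: continuation. acc=(acc<<6)|0x2C=0x71AC
Completed: cp=U+71AC (starts at byte 0)
Byte[3]=EF: 3-byte lead, need 2 cont bytes. acc=0xF
Byte[4]=93: continuation. acc=(acc<<6)|0x13=0x3D3
Byte[5]=9D: continuation. acc=(acc<<6)|0x1D=0xF4DD
Completed: cp=U+F4DD (starts at byte 3)
Byte[6]=D0: 2-byte lead, need 1 cont bytes. acc=0x10
Byte[7]=8B: continuation. acc=(acc<<6)|0x0B=0x40B
Completed: cp=U+040B (starts at byte 6)
Byte[8]=46: 1-byte ASCII. cp=U+0046
Byte[9]=CB: 2-byte lead, need 1 cont bytes. acc=0xB
Byte[10]=A7: continuation. acc=(acc<<6)|0x27=0x2E7
Completed: cp=U+02E7 (starts at byte 9)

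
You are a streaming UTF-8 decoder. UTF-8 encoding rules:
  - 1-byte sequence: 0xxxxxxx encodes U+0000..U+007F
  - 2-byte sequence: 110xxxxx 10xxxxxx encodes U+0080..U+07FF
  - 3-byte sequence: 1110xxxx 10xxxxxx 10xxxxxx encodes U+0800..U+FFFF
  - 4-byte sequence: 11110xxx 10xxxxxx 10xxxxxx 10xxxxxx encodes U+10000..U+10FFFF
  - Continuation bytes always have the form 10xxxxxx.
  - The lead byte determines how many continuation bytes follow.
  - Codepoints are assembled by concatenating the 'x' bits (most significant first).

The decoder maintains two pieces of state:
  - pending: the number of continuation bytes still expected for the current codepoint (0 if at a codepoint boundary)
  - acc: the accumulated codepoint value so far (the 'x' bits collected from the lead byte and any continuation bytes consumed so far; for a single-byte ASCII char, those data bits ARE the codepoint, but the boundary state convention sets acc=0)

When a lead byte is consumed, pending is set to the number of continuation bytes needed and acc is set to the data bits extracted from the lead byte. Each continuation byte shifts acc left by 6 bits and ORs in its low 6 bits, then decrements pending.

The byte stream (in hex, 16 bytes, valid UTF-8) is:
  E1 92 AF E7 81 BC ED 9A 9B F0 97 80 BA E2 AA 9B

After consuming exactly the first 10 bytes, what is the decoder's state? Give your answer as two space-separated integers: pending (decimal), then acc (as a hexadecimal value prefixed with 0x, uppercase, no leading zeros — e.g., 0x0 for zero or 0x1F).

Answer: 3 0x0

Derivation:
Byte[0]=E1: 3-byte lead. pending=2, acc=0x1
Byte[1]=92: continuation. acc=(acc<<6)|0x12=0x52, pending=1
Byte[2]=AF: continuation. acc=(acc<<6)|0x2F=0x14AF, pending=0
Byte[3]=E7: 3-byte lead. pending=2, acc=0x7
Byte[4]=81: continuation. acc=(acc<<6)|0x01=0x1C1, pending=1
Byte[5]=BC: continuation. acc=(acc<<6)|0x3C=0x707C, pending=0
Byte[6]=ED: 3-byte lead. pending=2, acc=0xD
Byte[7]=9A: continuation. acc=(acc<<6)|0x1A=0x35A, pending=1
Byte[8]=9B: continuation. acc=(acc<<6)|0x1B=0xD69B, pending=0
Byte[9]=F0: 4-byte lead. pending=3, acc=0x0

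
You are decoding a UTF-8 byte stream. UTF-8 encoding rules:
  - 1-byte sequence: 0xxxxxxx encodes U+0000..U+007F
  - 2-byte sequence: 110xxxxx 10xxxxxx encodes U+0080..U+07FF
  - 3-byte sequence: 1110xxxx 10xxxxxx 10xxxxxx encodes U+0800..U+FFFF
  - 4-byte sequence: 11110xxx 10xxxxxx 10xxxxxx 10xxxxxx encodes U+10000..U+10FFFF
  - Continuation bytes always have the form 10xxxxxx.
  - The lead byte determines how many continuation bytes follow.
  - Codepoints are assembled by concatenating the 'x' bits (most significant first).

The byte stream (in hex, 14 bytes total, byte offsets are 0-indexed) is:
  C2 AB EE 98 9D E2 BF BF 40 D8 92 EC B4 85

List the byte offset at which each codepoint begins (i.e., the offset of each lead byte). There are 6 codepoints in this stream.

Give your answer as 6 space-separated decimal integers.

Answer: 0 2 5 8 9 11

Derivation:
Byte[0]=C2: 2-byte lead, need 1 cont bytes. acc=0x2
Byte[1]=AB: continuation. acc=(acc<<6)|0x2B=0xAB
Completed: cp=U+00AB (starts at byte 0)
Byte[2]=EE: 3-byte lead, need 2 cont bytes. acc=0xE
Byte[3]=98: continuation. acc=(acc<<6)|0x18=0x398
Byte[4]=9D: continuation. acc=(acc<<6)|0x1D=0xE61D
Completed: cp=U+E61D (starts at byte 2)
Byte[5]=E2: 3-byte lead, need 2 cont bytes. acc=0x2
Byte[6]=BF: continuation. acc=(acc<<6)|0x3F=0xBF
Byte[7]=BF: continuation. acc=(acc<<6)|0x3F=0x2FFF
Completed: cp=U+2FFF (starts at byte 5)
Byte[8]=40: 1-byte ASCII. cp=U+0040
Byte[9]=D8: 2-byte lead, need 1 cont bytes. acc=0x18
Byte[10]=92: continuation. acc=(acc<<6)|0x12=0x612
Completed: cp=U+0612 (starts at byte 9)
Byte[11]=EC: 3-byte lead, need 2 cont bytes. acc=0xC
Byte[12]=B4: continuation. acc=(acc<<6)|0x34=0x334
Byte[13]=85: continuation. acc=(acc<<6)|0x05=0xCD05
Completed: cp=U+CD05 (starts at byte 11)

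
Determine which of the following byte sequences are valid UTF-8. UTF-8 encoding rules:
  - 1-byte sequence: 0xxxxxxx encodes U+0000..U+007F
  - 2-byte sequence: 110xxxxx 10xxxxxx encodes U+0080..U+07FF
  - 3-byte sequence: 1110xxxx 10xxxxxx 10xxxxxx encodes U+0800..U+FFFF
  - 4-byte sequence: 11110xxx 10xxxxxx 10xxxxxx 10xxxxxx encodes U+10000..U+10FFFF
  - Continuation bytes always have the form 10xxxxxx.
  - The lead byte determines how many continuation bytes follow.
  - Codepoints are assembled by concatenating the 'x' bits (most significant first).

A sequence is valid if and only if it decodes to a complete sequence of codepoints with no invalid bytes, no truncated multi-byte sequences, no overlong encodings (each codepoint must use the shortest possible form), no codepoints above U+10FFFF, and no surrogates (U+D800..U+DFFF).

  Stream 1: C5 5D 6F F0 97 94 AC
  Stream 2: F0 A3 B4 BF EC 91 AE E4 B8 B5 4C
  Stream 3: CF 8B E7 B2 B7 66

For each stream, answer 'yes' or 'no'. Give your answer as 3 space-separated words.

Stream 1: error at byte offset 1. INVALID
Stream 2: decodes cleanly. VALID
Stream 3: decodes cleanly. VALID

Answer: no yes yes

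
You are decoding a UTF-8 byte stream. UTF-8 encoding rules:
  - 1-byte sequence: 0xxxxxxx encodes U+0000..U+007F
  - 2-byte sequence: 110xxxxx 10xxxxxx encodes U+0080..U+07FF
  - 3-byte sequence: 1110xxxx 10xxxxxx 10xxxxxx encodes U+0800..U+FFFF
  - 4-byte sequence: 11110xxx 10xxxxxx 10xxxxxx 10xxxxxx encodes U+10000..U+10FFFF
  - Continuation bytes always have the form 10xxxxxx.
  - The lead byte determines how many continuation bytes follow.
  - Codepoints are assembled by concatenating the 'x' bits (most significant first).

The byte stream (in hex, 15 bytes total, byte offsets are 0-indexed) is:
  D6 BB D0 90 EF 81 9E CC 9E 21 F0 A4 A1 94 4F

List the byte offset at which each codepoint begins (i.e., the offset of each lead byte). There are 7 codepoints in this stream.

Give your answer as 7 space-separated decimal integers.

Byte[0]=D6: 2-byte lead, need 1 cont bytes. acc=0x16
Byte[1]=BB: continuation. acc=(acc<<6)|0x3B=0x5BB
Completed: cp=U+05BB (starts at byte 0)
Byte[2]=D0: 2-byte lead, need 1 cont bytes. acc=0x10
Byte[3]=90: continuation. acc=(acc<<6)|0x10=0x410
Completed: cp=U+0410 (starts at byte 2)
Byte[4]=EF: 3-byte lead, need 2 cont bytes. acc=0xF
Byte[5]=81: continuation. acc=(acc<<6)|0x01=0x3C1
Byte[6]=9E: continuation. acc=(acc<<6)|0x1E=0xF05E
Completed: cp=U+F05E (starts at byte 4)
Byte[7]=CC: 2-byte lead, need 1 cont bytes. acc=0xC
Byte[8]=9E: continuation. acc=(acc<<6)|0x1E=0x31E
Completed: cp=U+031E (starts at byte 7)
Byte[9]=21: 1-byte ASCII. cp=U+0021
Byte[10]=F0: 4-byte lead, need 3 cont bytes. acc=0x0
Byte[11]=A4: continuation. acc=(acc<<6)|0x24=0x24
Byte[12]=A1: continuation. acc=(acc<<6)|0x21=0x921
Byte[13]=94: continuation. acc=(acc<<6)|0x14=0x24854
Completed: cp=U+24854 (starts at byte 10)
Byte[14]=4F: 1-byte ASCII. cp=U+004F

Answer: 0 2 4 7 9 10 14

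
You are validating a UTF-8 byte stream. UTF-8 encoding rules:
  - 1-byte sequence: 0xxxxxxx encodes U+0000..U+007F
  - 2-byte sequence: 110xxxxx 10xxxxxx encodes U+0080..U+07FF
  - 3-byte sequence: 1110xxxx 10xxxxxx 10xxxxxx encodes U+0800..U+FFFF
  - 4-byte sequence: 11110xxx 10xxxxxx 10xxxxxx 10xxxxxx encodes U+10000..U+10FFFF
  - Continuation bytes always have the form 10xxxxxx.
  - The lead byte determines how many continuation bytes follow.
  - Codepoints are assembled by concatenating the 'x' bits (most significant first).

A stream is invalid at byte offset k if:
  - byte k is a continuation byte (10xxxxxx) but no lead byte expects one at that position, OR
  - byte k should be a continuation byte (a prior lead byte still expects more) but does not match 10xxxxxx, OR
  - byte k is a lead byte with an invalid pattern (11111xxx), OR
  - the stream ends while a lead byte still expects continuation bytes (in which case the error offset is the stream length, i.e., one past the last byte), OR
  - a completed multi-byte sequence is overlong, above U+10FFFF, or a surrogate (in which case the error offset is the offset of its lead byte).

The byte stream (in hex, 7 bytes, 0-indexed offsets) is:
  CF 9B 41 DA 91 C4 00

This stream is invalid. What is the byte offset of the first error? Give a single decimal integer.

Answer: 6

Derivation:
Byte[0]=CF: 2-byte lead, need 1 cont bytes. acc=0xF
Byte[1]=9B: continuation. acc=(acc<<6)|0x1B=0x3DB
Completed: cp=U+03DB (starts at byte 0)
Byte[2]=41: 1-byte ASCII. cp=U+0041
Byte[3]=DA: 2-byte lead, need 1 cont bytes. acc=0x1A
Byte[4]=91: continuation. acc=(acc<<6)|0x11=0x691
Completed: cp=U+0691 (starts at byte 3)
Byte[5]=C4: 2-byte lead, need 1 cont bytes. acc=0x4
Byte[6]=00: expected 10xxxxxx continuation. INVALID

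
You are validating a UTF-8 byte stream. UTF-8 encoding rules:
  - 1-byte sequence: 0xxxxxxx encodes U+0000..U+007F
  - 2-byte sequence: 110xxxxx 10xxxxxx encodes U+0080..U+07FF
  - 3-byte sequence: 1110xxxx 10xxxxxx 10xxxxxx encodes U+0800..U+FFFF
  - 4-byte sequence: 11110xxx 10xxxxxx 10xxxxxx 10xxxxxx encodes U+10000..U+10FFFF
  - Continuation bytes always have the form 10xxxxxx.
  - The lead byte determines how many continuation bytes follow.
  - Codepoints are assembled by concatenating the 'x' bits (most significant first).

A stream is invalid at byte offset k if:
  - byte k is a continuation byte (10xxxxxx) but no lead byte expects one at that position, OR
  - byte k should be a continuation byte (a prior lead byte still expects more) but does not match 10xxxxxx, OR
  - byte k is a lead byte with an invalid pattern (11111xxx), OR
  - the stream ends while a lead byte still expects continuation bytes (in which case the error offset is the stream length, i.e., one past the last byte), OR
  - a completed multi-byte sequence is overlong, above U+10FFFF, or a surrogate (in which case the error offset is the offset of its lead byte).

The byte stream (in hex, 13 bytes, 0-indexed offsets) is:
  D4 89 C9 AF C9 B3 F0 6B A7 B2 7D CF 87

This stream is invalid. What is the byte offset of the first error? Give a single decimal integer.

Answer: 7

Derivation:
Byte[0]=D4: 2-byte lead, need 1 cont bytes. acc=0x14
Byte[1]=89: continuation. acc=(acc<<6)|0x09=0x509
Completed: cp=U+0509 (starts at byte 0)
Byte[2]=C9: 2-byte lead, need 1 cont bytes. acc=0x9
Byte[3]=AF: continuation. acc=(acc<<6)|0x2F=0x26F
Completed: cp=U+026F (starts at byte 2)
Byte[4]=C9: 2-byte lead, need 1 cont bytes. acc=0x9
Byte[5]=B3: continuation. acc=(acc<<6)|0x33=0x273
Completed: cp=U+0273 (starts at byte 4)
Byte[6]=F0: 4-byte lead, need 3 cont bytes. acc=0x0
Byte[7]=6B: expected 10xxxxxx continuation. INVALID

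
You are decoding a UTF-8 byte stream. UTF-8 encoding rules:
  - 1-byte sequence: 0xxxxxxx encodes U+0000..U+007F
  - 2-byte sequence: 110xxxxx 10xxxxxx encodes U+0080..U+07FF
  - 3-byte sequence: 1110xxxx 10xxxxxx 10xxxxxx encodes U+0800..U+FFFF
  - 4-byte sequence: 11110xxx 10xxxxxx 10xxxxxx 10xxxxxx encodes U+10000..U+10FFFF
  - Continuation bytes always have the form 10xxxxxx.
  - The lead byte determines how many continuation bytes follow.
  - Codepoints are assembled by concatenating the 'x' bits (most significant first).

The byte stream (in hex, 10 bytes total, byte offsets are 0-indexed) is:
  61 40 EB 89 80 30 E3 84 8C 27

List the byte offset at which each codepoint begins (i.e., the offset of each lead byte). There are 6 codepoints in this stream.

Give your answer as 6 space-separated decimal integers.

Byte[0]=61: 1-byte ASCII. cp=U+0061
Byte[1]=40: 1-byte ASCII. cp=U+0040
Byte[2]=EB: 3-byte lead, need 2 cont bytes. acc=0xB
Byte[3]=89: continuation. acc=(acc<<6)|0x09=0x2C9
Byte[4]=80: continuation. acc=(acc<<6)|0x00=0xB240
Completed: cp=U+B240 (starts at byte 2)
Byte[5]=30: 1-byte ASCII. cp=U+0030
Byte[6]=E3: 3-byte lead, need 2 cont bytes. acc=0x3
Byte[7]=84: continuation. acc=(acc<<6)|0x04=0xC4
Byte[8]=8C: continuation. acc=(acc<<6)|0x0C=0x310C
Completed: cp=U+310C (starts at byte 6)
Byte[9]=27: 1-byte ASCII. cp=U+0027

Answer: 0 1 2 5 6 9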